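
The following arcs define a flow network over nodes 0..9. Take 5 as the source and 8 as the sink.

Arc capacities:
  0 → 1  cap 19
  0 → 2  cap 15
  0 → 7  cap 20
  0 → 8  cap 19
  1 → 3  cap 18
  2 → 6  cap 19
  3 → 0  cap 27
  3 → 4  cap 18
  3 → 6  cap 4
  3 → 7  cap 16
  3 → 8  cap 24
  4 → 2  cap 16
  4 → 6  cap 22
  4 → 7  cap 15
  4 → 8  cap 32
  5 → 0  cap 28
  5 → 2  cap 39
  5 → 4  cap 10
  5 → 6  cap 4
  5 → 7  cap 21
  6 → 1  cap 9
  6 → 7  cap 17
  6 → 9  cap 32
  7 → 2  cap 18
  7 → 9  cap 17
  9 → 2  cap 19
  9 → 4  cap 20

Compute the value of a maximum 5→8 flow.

Maximum flow value: 67

augment #1: 5→0→8 bottleneck 19, total now 19
augment #2: 5→4→8 bottleneck 10, total now 29
augment #3: 5→0→1→3→8 bottleneck 9, total now 38
augment #4: 5→6→1→3→8 bottleneck 4, total now 42
augment #5: 5→7→9→4→8 bottleneck 17, total now 59
augment #6: 5→2→6→1→3→8 bottleneck 5, total now 64
augment #7: 5→2→6→9→4→8 bottleneck 3, total now 67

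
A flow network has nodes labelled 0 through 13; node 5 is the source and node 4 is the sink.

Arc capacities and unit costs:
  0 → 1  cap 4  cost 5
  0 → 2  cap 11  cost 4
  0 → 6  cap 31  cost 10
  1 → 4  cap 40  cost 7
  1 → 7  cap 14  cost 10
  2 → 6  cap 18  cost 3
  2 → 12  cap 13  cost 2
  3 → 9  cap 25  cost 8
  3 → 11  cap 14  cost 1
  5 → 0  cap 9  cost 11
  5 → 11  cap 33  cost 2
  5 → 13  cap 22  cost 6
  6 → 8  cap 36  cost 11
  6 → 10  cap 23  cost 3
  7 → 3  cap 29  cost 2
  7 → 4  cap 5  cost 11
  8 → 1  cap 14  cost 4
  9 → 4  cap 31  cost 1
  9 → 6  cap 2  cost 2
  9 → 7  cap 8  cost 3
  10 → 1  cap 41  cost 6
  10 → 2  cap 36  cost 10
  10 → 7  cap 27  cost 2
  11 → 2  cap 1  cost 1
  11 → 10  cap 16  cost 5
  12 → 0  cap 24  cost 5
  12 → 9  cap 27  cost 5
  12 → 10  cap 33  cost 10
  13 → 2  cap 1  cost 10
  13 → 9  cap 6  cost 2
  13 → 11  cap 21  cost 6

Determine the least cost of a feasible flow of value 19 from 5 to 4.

shortest-cost path #1: 5→13→9→4 push 6 @ unit cost 9 (adds 54)
shortest-cost path #2: 5→11→2→12→9→4 push 1 @ unit cost 11 (adds 11)
shortest-cost path #3: 5→11→10→1→4 push 12 @ unit cost 20 (adds 240)
total cost = 305

Minimum cost for 19 units: 305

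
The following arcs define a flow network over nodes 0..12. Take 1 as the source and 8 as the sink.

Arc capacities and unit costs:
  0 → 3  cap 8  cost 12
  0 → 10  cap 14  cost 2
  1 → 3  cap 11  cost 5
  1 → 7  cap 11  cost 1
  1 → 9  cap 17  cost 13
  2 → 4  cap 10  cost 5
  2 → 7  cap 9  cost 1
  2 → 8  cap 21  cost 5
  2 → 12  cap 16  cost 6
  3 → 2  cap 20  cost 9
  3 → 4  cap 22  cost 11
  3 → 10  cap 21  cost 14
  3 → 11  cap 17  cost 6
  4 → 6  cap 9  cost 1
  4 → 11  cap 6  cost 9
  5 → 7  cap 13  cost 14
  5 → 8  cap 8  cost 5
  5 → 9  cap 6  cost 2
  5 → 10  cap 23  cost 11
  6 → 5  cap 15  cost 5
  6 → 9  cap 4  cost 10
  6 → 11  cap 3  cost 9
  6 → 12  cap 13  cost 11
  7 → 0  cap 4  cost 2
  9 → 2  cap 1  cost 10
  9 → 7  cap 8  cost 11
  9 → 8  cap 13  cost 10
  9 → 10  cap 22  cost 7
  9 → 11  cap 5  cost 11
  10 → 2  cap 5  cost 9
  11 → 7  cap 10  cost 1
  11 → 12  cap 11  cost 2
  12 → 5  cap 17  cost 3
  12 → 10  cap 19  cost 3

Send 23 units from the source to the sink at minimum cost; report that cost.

Minimum cost for 23 units: 469

shortest-cost path #1: 1→3→2→8 push 11 @ unit cost 19 (adds 209)
shortest-cost path #2: 1→7→0→10→2→8 push 4 @ unit cost 19 (adds 76)
shortest-cost path #3: 1→9→8 push 8 @ unit cost 23 (adds 184)
total cost = 469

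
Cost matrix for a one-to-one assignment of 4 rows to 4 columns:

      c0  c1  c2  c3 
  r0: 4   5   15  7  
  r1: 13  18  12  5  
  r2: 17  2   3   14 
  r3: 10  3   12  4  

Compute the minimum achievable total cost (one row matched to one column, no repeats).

optimal assignment: row0→col0 (cost 4), row1→col3 (cost 5), row2→col2 (cost 3), row3→col1 (cost 3)
total = 4 + 5 + 3 + 3 = 15

Minimum assignment cost: 15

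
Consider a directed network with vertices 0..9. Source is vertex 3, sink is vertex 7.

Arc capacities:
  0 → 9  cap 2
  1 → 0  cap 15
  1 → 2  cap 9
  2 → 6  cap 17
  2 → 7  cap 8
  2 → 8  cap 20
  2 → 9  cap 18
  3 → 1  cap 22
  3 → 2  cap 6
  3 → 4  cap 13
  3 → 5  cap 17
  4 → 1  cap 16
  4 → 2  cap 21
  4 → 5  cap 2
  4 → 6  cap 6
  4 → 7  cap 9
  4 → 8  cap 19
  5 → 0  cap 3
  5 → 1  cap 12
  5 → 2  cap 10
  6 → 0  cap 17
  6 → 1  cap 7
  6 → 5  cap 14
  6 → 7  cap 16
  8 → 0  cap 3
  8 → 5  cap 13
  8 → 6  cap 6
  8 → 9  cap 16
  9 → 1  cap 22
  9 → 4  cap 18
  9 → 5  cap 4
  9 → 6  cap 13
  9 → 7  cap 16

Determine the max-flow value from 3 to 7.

augment #1: 3→2→7 bottleneck 6, total now 6
augment #2: 3→4→7 bottleneck 9, total now 15
augment #3: 3→1→2→7 bottleneck 2, total now 17
augment #4: 3→4→6→7 bottleneck 4, total now 21
augment #5: 3→1→0→9→7 bottleneck 2, total now 23
augment #6: 3→1→2→6→7 bottleneck 7, total now 30
augment #7: 3→5→2→6→7 bottleneck 5, total now 35
augment #8: 3→5→2→9→7 bottleneck 5, total now 40

Maximum flow value: 40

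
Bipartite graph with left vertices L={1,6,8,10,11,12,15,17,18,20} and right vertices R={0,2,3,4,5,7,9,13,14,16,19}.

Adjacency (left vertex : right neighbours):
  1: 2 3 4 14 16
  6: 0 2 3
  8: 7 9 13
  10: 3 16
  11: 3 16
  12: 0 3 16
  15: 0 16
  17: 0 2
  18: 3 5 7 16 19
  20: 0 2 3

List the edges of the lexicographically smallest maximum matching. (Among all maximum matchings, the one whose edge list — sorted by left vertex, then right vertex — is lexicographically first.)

|M| = 7 (so the lex-smallest maximum matching has 7 edges)
process left vertices in ascending order; for each, take the smallest-labelled available neighbour that still permits 7 edges overall, or leave it unmatched if none does
lex-smallest matching: {1-4, 6-0, 8-7, 10-3, 11-16, 17-2, 18-5}

Lex-smallest maximum matching: {(1,4), (6,0), (8,7), (10,3), (11,16), (17,2), (18,5)}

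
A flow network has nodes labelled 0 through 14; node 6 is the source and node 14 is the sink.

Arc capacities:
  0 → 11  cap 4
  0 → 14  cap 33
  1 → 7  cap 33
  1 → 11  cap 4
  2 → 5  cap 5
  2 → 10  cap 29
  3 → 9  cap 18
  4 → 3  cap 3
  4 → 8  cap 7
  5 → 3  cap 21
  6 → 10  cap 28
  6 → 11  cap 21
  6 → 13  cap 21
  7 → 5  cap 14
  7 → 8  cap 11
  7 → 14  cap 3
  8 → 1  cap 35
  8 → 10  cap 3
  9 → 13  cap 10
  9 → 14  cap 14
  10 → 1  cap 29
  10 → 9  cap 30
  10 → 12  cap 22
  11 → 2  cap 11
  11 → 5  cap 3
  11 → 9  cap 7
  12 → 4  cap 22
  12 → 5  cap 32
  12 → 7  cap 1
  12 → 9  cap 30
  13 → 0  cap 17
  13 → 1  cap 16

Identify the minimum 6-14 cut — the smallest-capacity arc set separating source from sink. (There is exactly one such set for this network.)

Min-cut arcs: {(7,14), (9,14), (13,0)} (total capacity 34)

augment #1: 6→10→9→14 push 14
augment #2: 6→13→0→14 push 17
augment #3: 6→10→1→7→14 push 3
max flow = 34; residual-reachable set from 6 gives S-side
cut edges (S→T): {(7,14), (9,14), (13,0)} total cap 34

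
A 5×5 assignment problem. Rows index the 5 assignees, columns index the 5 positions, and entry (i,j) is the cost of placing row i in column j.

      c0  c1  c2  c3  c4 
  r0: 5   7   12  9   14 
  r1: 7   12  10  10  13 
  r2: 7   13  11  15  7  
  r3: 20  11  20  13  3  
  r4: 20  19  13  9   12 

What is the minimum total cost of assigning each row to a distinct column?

optimal assignment: row0→col1 (cost 7), row1→col2 (cost 10), row2→col0 (cost 7), row3→col4 (cost 3), row4→col3 (cost 9)
total = 7 + 10 + 7 + 3 + 9 = 36

Minimum assignment cost: 36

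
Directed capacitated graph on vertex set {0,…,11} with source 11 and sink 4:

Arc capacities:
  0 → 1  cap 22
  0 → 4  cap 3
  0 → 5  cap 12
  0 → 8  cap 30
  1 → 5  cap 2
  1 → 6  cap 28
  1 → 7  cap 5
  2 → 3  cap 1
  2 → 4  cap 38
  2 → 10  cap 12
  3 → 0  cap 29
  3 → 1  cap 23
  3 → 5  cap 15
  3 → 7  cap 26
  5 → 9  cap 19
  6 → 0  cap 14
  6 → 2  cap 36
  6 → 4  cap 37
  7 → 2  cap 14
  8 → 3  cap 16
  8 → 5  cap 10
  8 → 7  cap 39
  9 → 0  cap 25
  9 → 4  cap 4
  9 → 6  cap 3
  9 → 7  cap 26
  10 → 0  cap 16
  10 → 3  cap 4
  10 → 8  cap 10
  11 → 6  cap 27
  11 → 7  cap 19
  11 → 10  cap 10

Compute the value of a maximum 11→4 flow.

Maximum flow value: 51

augment #1: 11→6→4 bottleneck 27, total now 27
augment #2: 11→7→2→4 bottleneck 14, total now 41
augment #3: 11→10→0→4 bottleneck 3, total now 44
augment #4: 11→10→0→1→6→4 bottleneck 7, total now 51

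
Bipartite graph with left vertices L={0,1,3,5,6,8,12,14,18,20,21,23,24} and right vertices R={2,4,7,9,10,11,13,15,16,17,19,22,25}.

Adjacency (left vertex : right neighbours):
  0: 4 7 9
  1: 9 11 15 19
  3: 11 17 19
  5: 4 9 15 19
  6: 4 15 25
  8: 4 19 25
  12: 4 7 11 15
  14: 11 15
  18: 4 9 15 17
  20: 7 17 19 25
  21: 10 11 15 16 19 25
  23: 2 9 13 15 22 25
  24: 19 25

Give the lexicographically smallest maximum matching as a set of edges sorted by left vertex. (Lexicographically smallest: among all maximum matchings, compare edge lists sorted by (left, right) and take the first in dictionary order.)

|M| = 10 (so the lex-smallest maximum matching has 10 edges)
process left vertices in ascending order; for each, take the smallest-labelled available neighbour that still permits 10 edges overall, or leave it unmatched if none does
lex-smallest matching: {0-4, 1-9, 3-11, 5-15, 6-25, 8-19, 12-7, 18-17, 21-10, 23-2}

Lex-smallest maximum matching: {(0,4), (1,9), (3,11), (5,15), (6,25), (8,19), (12,7), (18,17), (21,10), (23,2)}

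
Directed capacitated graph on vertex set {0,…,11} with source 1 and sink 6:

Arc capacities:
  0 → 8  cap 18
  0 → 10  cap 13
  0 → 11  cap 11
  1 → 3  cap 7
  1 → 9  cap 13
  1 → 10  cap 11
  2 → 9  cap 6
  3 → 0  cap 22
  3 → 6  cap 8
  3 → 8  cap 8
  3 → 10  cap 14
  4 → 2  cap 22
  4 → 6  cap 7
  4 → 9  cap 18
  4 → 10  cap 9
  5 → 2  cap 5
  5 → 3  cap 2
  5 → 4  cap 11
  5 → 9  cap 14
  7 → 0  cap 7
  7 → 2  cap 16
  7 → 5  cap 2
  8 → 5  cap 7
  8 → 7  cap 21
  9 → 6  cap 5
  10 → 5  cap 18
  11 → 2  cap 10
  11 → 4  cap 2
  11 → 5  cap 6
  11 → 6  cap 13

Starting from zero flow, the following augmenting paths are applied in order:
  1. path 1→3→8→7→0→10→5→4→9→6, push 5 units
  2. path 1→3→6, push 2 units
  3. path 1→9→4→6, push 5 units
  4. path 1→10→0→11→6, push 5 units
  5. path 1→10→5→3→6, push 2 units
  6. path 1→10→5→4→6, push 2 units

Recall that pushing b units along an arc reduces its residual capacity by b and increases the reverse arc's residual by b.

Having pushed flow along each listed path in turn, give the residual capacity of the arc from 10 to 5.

Residual capacity of (10,5): 9

after path 1 (1→3→8→7→0→10→5→4→9→6, push 5): res(10,5)=13
after path 2 (1→3→6, push 2): res(10,5)=13
after path 3 (1→9→4→6, push 5): res(10,5)=13
after path 4 (1→10→0→11→6, push 5): res(10,5)=13
after path 5 (1→10→5→3→6, push 2): res(10,5)=11
after path 6 (1→10→5→4→6, push 2): res(10,5)=9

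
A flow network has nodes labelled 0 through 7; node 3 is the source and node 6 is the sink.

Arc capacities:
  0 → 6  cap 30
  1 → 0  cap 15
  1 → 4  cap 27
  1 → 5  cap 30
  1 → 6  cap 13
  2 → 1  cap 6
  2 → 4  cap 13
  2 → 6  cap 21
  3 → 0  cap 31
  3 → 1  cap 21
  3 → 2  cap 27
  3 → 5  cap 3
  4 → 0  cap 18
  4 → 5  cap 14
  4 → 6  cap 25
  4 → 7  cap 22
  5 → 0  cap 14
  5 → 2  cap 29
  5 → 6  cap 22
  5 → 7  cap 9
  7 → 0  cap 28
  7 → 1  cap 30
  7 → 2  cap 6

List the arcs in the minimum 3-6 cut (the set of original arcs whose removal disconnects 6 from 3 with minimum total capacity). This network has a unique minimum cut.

Min-cut arcs: {(0,6), (3,1), (3,2), (3,5)} (total capacity 81)

augment #1: 3→0→6 push 30
augment #2: 3→1→6 push 13
augment #3: 3→2→6 push 21
augment #4: 3→5→6 push 3
augment #5: 3→1→4→6 push 8
augment #6: 3→2→4→6 push 6
max flow = 81; residual-reachable set from 3 gives S-side
cut edges (S→T): {(0,6), (3,1), (3,2), (3,5)} total cap 81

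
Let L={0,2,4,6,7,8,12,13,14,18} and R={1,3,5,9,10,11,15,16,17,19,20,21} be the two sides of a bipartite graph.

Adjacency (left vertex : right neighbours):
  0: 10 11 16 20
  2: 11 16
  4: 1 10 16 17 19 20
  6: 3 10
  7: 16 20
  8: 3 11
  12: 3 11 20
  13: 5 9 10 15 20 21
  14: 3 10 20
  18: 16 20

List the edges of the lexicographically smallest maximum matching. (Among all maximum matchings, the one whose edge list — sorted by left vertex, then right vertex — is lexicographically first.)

Lex-smallest maximum matching: {(0,10), (2,11), (4,1), (6,3), (7,16), (12,20), (13,5)}

|M| = 7 (so the lex-smallest maximum matching has 7 edges)
process left vertices in ascending order; for each, take the smallest-labelled available neighbour that still permits 7 edges overall, or leave it unmatched if none does
lex-smallest matching: {0-10, 2-11, 4-1, 6-3, 7-16, 12-20, 13-5}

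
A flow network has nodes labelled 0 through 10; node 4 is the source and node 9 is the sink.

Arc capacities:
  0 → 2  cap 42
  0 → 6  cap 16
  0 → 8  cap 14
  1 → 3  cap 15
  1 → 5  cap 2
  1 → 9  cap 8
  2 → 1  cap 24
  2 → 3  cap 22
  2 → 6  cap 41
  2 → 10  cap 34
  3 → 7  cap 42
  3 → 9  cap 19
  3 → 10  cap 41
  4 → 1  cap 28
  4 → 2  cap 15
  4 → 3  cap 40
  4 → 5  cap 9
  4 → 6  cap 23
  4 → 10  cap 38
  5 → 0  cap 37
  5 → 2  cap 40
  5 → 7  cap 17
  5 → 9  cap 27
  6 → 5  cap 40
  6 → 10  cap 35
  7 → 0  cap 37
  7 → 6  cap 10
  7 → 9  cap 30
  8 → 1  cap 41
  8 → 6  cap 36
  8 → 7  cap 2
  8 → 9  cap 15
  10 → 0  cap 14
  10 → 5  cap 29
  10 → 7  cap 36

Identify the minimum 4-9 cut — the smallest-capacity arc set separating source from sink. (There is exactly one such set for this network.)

Min-cut arcs: {(0,8), (1,9), (3,9), (5,9), (7,9)} (total capacity 98)

augment #1: 4→1→9 push 8
augment #2: 4→3→9 push 19
augment #3: 4→5→9 push 9
augment #4: 4→1→5→9 push 2
augment #5: 4→3→7→9 push 21
augment #6: 4→6→5→9 push 16
augment #7: 4→10→7→9 push 9
augment #8: 4→10→0→8→9 push 14
max flow = 98; residual-reachable set from 4 gives S-side
cut edges (S→T): {(0,8), (1,9), (3,9), (5,9), (7,9)} total cap 98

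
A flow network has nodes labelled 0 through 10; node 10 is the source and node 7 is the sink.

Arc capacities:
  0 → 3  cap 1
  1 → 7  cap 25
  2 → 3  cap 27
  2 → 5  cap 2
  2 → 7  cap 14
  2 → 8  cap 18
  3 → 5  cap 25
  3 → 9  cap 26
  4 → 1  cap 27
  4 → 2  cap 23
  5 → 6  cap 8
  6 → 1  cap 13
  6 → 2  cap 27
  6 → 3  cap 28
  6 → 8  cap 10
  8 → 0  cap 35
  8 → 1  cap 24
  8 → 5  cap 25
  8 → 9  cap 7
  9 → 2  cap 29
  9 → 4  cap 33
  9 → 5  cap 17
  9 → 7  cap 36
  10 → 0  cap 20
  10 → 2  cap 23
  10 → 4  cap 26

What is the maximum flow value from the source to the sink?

augment #1: 10→2→7 bottleneck 14, total now 14
augment #2: 10→4→1→7 bottleneck 25, total now 39
augment #3: 10→0→3→9→7 bottleneck 1, total now 40
augment #4: 10→2→3→9→7 bottleneck 9, total now 49
augment #5: 10→4→2→3→9→7 bottleneck 1, total now 50

Maximum flow value: 50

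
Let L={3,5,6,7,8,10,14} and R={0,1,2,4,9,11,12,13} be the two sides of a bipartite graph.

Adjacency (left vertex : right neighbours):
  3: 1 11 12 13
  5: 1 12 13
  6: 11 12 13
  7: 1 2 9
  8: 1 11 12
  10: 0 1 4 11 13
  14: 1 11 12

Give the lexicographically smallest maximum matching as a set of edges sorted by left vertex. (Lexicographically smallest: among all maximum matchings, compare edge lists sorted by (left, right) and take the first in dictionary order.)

|M| = 6 (so the lex-smallest maximum matching has 6 edges)
process left vertices in ascending order; for each, take the smallest-labelled available neighbour that still permits 6 edges overall, or leave it unmatched if none does
lex-smallest matching: {3-1, 5-12, 6-13, 7-2, 8-11, 10-0}

Lex-smallest maximum matching: {(3,1), (5,12), (6,13), (7,2), (8,11), (10,0)}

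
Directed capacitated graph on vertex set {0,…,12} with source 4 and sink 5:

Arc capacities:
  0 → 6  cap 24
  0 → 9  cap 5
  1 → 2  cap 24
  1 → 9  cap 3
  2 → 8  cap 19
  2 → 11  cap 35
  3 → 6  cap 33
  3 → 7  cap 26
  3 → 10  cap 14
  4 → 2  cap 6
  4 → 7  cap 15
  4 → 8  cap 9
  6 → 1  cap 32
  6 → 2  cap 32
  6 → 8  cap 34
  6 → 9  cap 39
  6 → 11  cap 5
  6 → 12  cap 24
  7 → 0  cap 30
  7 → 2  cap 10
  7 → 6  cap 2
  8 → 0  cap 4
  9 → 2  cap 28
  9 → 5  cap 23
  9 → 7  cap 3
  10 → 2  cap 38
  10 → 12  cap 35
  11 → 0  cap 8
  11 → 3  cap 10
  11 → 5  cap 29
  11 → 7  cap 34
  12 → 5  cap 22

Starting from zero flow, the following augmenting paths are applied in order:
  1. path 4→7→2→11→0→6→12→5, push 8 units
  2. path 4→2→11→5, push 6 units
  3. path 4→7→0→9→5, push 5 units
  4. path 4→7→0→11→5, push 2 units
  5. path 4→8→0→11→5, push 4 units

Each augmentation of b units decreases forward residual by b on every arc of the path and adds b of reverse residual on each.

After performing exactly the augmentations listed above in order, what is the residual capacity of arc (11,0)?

after path 1 (4→7→2→11→0→6→12→5, push 8): res(11,0)=0
after path 2 (4→2→11→5, push 6): res(11,0)=0
after path 3 (4→7→0→9→5, push 5): res(11,0)=0
after path 4 (4→7→0→11→5, push 2): res(11,0)=2
after path 5 (4→8→0→11→5, push 4): res(11,0)=6

Residual capacity of (11,0): 6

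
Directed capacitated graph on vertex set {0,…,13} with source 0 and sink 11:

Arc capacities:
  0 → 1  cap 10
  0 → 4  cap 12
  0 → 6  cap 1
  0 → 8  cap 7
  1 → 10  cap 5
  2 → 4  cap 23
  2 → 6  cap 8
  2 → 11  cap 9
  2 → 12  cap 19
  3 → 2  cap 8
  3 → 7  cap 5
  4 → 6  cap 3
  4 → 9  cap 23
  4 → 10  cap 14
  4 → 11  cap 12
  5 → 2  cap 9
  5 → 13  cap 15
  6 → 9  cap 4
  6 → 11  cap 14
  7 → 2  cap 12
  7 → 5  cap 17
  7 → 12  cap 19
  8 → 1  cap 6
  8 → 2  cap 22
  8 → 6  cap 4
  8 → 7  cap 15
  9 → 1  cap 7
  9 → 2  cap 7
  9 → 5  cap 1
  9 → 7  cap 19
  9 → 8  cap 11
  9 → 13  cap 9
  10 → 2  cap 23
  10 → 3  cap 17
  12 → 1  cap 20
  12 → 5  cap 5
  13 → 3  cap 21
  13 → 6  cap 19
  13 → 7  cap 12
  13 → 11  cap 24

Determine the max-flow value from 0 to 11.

augment #1: 0→4→11 bottleneck 12, total now 12
augment #2: 0→6→11 bottleneck 1, total now 13
augment #3: 0→8→2→11 bottleneck 7, total now 20
augment #4: 0→1→10→2→11 bottleneck 2, total now 22
augment #5: 0→1→10→2→6→11 bottleneck 3, total now 25

Maximum flow value: 25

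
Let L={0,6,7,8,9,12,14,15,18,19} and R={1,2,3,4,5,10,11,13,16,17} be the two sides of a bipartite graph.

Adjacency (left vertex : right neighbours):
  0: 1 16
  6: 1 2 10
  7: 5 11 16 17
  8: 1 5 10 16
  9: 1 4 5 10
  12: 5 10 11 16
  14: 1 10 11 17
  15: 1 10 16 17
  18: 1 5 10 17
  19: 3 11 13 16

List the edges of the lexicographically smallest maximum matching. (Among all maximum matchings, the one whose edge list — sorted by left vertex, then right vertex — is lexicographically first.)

|M| = 9 (so the lex-smallest maximum matching has 9 edges)
process left vertices in ascending order; for each, take the smallest-labelled available neighbour that still permits 9 edges overall, or leave it unmatched if none does
lex-smallest matching: {0-1, 6-2, 7-5, 8-10, 9-4, 12-11, 14-17, 15-16, 19-3}

Lex-smallest maximum matching: {(0,1), (6,2), (7,5), (8,10), (9,4), (12,11), (14,17), (15,16), (19,3)}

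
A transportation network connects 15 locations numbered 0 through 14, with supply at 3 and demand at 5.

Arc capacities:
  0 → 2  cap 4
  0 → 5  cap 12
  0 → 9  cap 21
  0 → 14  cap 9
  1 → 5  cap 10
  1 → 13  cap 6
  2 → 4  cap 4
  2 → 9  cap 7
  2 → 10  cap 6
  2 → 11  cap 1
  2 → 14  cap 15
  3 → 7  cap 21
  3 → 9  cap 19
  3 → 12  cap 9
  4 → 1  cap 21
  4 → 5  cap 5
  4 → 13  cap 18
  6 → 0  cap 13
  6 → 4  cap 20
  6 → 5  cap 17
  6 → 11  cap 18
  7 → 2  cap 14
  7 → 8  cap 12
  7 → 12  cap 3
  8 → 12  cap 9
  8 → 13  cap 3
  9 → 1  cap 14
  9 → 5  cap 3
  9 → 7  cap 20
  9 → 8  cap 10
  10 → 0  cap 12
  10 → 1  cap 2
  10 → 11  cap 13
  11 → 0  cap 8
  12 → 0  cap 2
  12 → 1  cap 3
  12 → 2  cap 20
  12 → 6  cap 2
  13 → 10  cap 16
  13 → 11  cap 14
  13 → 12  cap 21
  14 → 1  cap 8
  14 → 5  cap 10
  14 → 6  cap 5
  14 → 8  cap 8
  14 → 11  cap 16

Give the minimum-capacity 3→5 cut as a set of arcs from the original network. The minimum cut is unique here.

augment #1: 3→9→5 push 3
augment #2: 3→9→1→5 push 10
augment #3: 3→12→0→5 push 2
augment #4: 3→12→6→5 push 2
augment #5: 3→7→2→4→5 push 4
augment #6: 3→7→2→14→5 push 10
augment #7: 3→12→2→10→0→5 push 5
augment #8: 3→7→8→13→10→0→5 push 3
augment #9: 3→7→12→2→10→0→5 push 1
augment #10: 3→7→12→2→11→0→5 push 1
augment #11: 3→7→12→2→14→6→5 push 1
augment #12: 3→7→8→12→2→14→6→5 push 1
augment #13: 3→9→8→12→2→14→6→5 push 3
max flow = 46; residual-reachable set from 3 gives S-side
cut edges (S→T): {(0,5), (1,5), (2,4), (9,5), (12,6), (14,5), (14,6)} total cap 46

Min-cut arcs: {(0,5), (1,5), (2,4), (9,5), (12,6), (14,5), (14,6)} (total capacity 46)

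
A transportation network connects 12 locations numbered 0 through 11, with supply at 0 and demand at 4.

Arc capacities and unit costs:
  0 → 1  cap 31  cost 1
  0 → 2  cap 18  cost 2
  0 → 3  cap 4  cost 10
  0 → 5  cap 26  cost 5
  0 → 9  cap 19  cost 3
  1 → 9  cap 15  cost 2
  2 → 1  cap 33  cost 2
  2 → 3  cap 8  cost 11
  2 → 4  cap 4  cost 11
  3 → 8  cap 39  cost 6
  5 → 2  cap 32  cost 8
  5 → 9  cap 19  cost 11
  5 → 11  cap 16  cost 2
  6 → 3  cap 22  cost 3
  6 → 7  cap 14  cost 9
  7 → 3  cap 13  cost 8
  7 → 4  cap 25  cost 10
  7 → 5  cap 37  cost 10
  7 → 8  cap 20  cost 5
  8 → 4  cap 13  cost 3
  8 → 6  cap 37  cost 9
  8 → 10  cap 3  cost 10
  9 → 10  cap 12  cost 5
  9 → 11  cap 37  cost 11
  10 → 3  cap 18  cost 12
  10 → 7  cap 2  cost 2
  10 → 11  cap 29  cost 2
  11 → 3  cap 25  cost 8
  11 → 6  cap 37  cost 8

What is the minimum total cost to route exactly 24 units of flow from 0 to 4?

Minimum cost for 24 units: 538

shortest-cost path #1: 0→2→4 push 4 @ unit cost 13 (adds 52)
shortest-cost path #2: 0→9→10→7→8→4 push 2 @ unit cost 18 (adds 36)
shortest-cost path #3: 0→3→8→4 push 4 @ unit cost 19 (adds 76)
shortest-cost path #4: 0→2→3→8→4 push 7 @ unit cost 22 (adds 154)
shortest-cost path #5: 0→2→3→8→7→4 push 1 @ unit cost 24 (adds 24)
shortest-cost path #6: 0→5→11→3→8→7→4 push 1 @ unit cost 26 (adds 26)
shortest-cost path #7: 0→5→11→6→7→4 push 5 @ unit cost 34 (adds 170)
total cost = 538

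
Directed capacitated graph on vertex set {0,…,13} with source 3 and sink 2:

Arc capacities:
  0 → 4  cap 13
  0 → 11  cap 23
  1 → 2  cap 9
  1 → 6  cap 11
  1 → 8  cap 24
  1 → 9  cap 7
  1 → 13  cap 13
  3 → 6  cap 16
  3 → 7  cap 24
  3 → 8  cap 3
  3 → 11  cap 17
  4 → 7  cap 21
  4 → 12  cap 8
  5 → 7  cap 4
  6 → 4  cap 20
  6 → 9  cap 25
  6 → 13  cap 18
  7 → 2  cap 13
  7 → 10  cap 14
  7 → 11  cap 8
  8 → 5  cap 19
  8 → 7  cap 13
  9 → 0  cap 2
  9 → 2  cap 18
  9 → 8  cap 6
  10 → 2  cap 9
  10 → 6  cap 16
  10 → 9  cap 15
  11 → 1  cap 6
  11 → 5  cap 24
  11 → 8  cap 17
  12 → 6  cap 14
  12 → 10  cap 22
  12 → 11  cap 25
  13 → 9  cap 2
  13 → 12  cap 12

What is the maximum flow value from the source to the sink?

Maximum flow value: 46

augment #1: 3→7→2 bottleneck 13, total now 13
augment #2: 3→6→9→2 bottleneck 16, total now 29
augment #3: 3→7→10→2 bottleneck 9, total now 38
augment #4: 3→11→1→2 bottleneck 6, total now 44
augment #5: 3→7→10→9→2 bottleneck 2, total now 46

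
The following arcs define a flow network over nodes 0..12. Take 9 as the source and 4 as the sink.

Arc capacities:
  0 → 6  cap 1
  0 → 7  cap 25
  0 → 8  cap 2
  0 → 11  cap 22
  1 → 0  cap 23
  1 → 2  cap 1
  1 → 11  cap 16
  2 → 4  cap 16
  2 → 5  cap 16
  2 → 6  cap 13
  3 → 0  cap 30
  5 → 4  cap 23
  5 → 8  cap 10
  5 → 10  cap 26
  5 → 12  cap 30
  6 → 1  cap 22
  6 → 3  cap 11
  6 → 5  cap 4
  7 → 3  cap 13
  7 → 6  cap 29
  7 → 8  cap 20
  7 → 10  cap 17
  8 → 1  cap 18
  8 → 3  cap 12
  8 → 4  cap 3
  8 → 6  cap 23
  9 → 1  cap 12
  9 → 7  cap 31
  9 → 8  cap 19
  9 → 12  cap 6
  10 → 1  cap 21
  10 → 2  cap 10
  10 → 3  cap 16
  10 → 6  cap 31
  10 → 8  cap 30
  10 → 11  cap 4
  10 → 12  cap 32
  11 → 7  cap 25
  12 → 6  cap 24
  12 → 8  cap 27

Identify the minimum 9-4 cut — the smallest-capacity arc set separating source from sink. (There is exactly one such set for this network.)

augment #1: 9→8→4 push 3
augment #2: 9→1→2→4 push 1
augment #3: 9→7→6→5→4 push 4
augment #4: 9→7→10→2→4 push 10
max flow = 18; residual-reachable set from 9 gives S-side
cut edges (S→T): {(1,2), (6,5), (8,4), (10,2)} total cap 18

Min-cut arcs: {(1,2), (6,5), (8,4), (10,2)} (total capacity 18)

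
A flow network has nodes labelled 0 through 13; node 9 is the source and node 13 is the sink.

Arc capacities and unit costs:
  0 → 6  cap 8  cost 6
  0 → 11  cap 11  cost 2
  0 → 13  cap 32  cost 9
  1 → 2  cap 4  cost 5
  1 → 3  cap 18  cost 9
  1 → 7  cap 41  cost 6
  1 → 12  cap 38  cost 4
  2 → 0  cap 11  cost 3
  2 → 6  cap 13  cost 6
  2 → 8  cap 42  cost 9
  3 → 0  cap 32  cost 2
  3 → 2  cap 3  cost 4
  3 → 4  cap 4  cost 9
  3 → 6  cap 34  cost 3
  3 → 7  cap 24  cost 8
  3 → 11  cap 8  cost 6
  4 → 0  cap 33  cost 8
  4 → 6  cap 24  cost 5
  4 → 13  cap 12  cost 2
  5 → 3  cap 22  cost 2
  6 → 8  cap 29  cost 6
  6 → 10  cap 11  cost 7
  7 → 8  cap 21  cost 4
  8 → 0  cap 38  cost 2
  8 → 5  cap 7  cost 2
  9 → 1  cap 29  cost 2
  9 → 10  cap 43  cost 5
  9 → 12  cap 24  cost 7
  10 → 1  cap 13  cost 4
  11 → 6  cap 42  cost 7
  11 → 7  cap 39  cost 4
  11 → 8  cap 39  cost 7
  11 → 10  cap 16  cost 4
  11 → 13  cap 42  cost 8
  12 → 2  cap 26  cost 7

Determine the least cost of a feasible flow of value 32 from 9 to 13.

Minimum cost for 32 units: 711

shortest-cost path #1: 9→1→2→0→13 push 4 @ unit cost 19 (adds 76)
shortest-cost path #2: 9→1→3→4→13 push 4 @ unit cost 22 (adds 88)
shortest-cost path #3: 9→1→3→0→13 push 14 @ unit cost 22 (adds 308)
shortest-cost path #4: 9→1→7→8→0→13 push 7 @ unit cost 23 (adds 161)
shortest-cost path #5: 9→12→2→0→13 push 3 @ unit cost 26 (adds 78)
total cost = 711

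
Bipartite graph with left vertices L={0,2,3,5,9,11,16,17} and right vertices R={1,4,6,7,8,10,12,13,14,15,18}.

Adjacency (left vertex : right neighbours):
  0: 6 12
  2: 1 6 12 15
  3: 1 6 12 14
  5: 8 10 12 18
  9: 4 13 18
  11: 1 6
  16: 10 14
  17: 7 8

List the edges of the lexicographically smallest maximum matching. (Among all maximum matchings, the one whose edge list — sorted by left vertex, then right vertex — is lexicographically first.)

Lex-smallest maximum matching: {(0,6), (2,12), (3,14), (5,8), (9,4), (11,1), (16,10), (17,7)}

|M| = 8 (so the lex-smallest maximum matching has 8 edges)
process left vertices in ascending order; for each, take the smallest-labelled available neighbour that still permits 8 edges overall, or leave it unmatched if none does
lex-smallest matching: {0-6, 2-12, 3-14, 5-8, 9-4, 11-1, 16-10, 17-7}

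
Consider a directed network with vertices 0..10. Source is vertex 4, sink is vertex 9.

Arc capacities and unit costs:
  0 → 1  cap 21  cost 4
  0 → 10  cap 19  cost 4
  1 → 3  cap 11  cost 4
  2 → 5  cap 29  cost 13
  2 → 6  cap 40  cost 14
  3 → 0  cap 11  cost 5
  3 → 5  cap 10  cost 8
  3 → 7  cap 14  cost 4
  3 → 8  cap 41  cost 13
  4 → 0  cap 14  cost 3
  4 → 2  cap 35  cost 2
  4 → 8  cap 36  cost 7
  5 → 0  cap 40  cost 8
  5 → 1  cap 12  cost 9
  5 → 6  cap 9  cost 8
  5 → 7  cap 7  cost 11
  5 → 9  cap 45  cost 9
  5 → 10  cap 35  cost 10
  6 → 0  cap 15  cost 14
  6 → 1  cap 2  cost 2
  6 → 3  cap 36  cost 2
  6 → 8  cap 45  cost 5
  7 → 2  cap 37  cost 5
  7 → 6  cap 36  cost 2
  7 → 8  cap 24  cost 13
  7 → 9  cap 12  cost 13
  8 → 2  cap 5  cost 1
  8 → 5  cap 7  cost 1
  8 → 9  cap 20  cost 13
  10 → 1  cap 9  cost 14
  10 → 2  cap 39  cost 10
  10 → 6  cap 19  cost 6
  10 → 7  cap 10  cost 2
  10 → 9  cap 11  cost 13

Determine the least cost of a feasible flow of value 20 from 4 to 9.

Minimum cost for 20 units: 379

shortest-cost path #1: 4→8→5→9 push 7 @ unit cost 17 (adds 119)
shortest-cost path #2: 4→8→9 push 13 @ unit cost 20 (adds 260)
total cost = 379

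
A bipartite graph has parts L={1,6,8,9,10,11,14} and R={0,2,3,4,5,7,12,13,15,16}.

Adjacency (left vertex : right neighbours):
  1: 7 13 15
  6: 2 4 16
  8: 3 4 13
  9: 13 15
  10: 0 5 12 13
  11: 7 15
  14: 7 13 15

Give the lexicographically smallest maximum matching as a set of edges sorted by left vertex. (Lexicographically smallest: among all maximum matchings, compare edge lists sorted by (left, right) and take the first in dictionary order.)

|M| = 6 (so the lex-smallest maximum matching has 6 edges)
process left vertices in ascending order; for each, take the smallest-labelled available neighbour that still permits 6 edges overall, or leave it unmatched if none does
lex-smallest matching: {1-7, 6-2, 8-3, 9-13, 10-0, 11-15}

Lex-smallest maximum matching: {(1,7), (6,2), (8,3), (9,13), (10,0), (11,15)}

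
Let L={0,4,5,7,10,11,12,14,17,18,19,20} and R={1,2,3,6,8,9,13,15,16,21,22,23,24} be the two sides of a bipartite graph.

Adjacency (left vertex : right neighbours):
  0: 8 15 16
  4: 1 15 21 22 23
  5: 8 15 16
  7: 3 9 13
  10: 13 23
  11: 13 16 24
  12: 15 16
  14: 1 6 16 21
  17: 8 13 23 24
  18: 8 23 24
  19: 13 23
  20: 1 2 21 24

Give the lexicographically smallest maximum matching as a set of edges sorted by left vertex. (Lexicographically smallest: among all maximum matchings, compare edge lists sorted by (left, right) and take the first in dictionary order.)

Lex-smallest maximum matching: {(0,8), (4,1), (5,15), (7,3), (10,13), (11,16), (14,6), (17,23), (18,24), (20,2)}

|M| = 10 (so the lex-smallest maximum matching has 10 edges)
process left vertices in ascending order; for each, take the smallest-labelled available neighbour that still permits 10 edges overall, or leave it unmatched if none does
lex-smallest matching: {0-8, 4-1, 5-15, 7-3, 10-13, 11-16, 14-6, 17-23, 18-24, 20-2}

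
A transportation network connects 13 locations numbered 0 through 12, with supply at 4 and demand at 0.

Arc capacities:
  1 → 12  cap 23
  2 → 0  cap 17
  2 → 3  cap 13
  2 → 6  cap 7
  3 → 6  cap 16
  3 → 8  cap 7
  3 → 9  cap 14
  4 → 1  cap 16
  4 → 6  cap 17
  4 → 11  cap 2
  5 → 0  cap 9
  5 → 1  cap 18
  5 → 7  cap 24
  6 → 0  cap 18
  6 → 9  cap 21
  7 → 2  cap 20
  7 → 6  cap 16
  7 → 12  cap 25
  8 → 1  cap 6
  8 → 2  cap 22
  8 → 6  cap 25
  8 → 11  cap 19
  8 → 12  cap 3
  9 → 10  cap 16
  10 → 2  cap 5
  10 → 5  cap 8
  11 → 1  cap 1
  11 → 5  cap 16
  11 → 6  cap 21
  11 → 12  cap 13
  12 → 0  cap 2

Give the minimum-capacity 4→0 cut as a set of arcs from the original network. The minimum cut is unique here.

Min-cut arcs: {(4,6), (4,11), (12,0)} (total capacity 21)

augment #1: 4→6→0 push 17
augment #2: 4→1→12→0 push 2
augment #3: 4→11→5→0 push 2
max flow = 21; residual-reachable set from 4 gives S-side
cut edges (S→T): {(4,6), (4,11), (12,0)} total cap 21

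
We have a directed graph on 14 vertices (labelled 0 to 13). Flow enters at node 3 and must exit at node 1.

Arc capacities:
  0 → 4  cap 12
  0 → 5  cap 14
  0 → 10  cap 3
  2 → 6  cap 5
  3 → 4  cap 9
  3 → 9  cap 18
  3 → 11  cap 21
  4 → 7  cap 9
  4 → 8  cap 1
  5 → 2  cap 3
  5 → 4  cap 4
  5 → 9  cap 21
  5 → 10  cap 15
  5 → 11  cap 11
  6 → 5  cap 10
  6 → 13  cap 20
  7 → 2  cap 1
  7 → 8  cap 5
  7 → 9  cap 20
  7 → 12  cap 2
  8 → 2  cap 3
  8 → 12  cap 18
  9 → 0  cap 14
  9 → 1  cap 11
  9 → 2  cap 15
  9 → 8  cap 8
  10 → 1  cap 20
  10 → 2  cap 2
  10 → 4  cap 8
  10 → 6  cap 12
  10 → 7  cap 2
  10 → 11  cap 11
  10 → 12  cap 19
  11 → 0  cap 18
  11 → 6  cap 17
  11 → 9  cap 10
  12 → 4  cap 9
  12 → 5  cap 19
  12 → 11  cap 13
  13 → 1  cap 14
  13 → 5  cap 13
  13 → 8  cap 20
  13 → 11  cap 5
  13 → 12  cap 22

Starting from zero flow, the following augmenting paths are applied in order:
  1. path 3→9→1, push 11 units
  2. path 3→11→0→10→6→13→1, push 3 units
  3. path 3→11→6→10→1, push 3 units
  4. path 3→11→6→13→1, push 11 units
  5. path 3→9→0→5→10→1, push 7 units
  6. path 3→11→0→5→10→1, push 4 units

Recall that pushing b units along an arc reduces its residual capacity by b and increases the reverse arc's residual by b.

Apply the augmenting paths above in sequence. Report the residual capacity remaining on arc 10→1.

Residual capacity of (10,1): 6

after path 1 (3→9→1, push 11): res(10,1)=20
after path 2 (3→11→0→10→6→13→1, push 3): res(10,1)=20
after path 3 (3→11→6→10→1, push 3): res(10,1)=17
after path 4 (3→11→6→13→1, push 11): res(10,1)=17
after path 5 (3→9→0→5→10→1, push 7): res(10,1)=10
after path 6 (3→11→0→5→10→1, push 4): res(10,1)=6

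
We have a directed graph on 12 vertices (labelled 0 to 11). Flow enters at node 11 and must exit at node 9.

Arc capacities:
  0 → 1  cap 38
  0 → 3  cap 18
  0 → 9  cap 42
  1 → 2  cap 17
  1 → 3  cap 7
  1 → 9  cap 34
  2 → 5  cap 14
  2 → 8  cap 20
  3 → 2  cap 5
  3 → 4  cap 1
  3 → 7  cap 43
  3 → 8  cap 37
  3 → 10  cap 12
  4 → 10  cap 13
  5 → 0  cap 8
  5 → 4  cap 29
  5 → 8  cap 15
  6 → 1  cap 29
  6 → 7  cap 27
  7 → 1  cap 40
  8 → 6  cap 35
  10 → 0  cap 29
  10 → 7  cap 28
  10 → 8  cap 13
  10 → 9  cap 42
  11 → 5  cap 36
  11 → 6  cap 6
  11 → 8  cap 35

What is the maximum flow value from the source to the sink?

augment #1: 11→5→0→9 bottleneck 8, total now 8
augment #2: 11→6→1→9 bottleneck 6, total now 14
augment #3: 11→5→4→10→9 bottleneck 13, total now 27
augment #4: 11→8→6→1→9 bottleneck 23, total now 50
augment #5: 11→8→6→7→1→9 bottleneck 5, total now 55
augment #6: 11→8→6→7→1→3→10→9 bottleneck 7, total now 62

Maximum flow value: 62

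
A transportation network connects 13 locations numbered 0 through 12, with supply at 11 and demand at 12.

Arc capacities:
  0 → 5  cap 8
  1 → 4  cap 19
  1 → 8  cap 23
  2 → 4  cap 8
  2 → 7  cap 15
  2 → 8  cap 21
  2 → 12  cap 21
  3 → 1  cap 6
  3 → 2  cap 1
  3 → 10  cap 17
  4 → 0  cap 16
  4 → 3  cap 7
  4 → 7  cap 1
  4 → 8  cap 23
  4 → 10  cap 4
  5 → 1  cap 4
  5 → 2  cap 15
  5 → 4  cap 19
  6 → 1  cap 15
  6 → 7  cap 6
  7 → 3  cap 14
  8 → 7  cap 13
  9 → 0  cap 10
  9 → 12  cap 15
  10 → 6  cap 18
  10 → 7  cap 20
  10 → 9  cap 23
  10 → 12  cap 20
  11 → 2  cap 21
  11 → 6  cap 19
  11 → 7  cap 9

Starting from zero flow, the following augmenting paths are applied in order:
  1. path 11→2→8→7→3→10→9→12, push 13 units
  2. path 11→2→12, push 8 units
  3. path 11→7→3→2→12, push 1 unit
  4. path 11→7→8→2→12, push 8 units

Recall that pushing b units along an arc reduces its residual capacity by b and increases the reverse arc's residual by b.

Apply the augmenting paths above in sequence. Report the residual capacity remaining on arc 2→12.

after path 1 (11→2→8→7→3→10→9→12, push 13): res(2,12)=21
after path 2 (11→2→12, push 8): res(2,12)=13
after path 3 (11→7→3→2→12, push 1): res(2,12)=12
after path 4 (11→7→8→2→12, push 8): res(2,12)=4

Residual capacity of (2,12): 4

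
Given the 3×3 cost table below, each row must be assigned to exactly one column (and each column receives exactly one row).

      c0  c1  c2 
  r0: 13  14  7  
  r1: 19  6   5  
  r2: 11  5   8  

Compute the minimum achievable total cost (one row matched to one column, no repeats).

Minimum assignment cost: 23

optimal assignment: row0→col0 (cost 13), row1→col2 (cost 5), row2→col1 (cost 5)
total = 13 + 5 + 5 = 23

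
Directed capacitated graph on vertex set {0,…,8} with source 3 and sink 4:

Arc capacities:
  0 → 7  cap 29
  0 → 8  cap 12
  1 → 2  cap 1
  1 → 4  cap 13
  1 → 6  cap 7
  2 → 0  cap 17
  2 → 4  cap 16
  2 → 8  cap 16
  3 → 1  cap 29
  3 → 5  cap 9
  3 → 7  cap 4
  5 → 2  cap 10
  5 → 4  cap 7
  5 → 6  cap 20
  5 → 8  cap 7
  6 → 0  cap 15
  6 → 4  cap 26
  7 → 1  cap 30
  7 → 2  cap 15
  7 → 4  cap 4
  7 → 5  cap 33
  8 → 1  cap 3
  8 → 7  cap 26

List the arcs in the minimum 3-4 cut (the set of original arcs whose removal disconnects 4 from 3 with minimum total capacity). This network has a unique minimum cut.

Min-cut arcs: {(1,2), (1,4), (1,6), (3,5), (3,7)} (total capacity 34)

augment #1: 3→1→4 push 13
augment #2: 3→5→4 push 7
augment #3: 3→7→4 push 4
augment #4: 3→1→2→4 push 1
augment #5: 3→1→6→4 push 7
augment #6: 3→5→2→4 push 2
max flow = 34; residual-reachable set from 3 gives S-side
cut edges (S→T): {(1,2), (1,4), (1,6), (3,5), (3,7)} total cap 34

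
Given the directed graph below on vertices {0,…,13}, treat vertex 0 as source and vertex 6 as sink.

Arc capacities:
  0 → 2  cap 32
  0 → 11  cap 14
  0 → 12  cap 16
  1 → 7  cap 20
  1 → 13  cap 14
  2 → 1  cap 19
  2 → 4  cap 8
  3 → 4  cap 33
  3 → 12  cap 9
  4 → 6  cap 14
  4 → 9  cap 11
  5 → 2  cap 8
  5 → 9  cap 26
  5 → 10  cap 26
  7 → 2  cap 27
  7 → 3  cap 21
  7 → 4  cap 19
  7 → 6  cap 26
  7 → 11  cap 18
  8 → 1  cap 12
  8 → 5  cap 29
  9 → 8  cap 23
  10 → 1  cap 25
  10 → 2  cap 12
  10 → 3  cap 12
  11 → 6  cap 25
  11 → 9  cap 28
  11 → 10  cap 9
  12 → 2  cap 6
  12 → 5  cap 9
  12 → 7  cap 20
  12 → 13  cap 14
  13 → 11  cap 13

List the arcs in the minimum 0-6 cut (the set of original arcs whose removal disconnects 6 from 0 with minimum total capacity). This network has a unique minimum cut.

augment #1: 0→11→6 push 14
augment #2: 0→2→4→6 push 8
augment #3: 0→12→7→6 push 16
augment #4: 0→2→1→7→6 push 10
augment #5: 0→2→1→7→4→6 push 6
augment #6: 0→2→1→7→11→6 push 3
max flow = 57; residual-reachable set from 0 gives S-side
cut edges (S→T): {(0,11), (0,12), (2,1), (2,4)} total cap 57

Min-cut arcs: {(0,11), (0,12), (2,1), (2,4)} (total capacity 57)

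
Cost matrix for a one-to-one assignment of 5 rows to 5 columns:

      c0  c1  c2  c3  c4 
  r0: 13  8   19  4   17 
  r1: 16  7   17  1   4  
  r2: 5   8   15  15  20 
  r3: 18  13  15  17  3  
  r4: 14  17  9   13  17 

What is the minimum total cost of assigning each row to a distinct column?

Minimum assignment cost: 26

optimal assignment: row0→col1 (cost 8), row1→col3 (cost 1), row2→col0 (cost 5), row3→col4 (cost 3), row4→col2 (cost 9)
total = 8 + 1 + 5 + 3 + 9 = 26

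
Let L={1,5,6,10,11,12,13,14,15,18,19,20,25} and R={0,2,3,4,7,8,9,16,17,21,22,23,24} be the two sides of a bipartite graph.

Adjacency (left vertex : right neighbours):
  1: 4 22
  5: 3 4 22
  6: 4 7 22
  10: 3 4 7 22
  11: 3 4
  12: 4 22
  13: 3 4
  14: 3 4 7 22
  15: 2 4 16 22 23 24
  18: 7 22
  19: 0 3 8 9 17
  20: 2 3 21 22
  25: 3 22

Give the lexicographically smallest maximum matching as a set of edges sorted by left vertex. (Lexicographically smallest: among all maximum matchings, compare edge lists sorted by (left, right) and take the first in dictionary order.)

|M| = 7 (so the lex-smallest maximum matching has 7 edges)
process left vertices in ascending order; for each, take the smallest-labelled available neighbour that still permits 7 edges overall, or leave it unmatched if none does
lex-smallest matching: {1-4, 5-3, 6-7, 10-22, 15-2, 19-0, 20-21}

Lex-smallest maximum matching: {(1,4), (5,3), (6,7), (10,22), (15,2), (19,0), (20,21)}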